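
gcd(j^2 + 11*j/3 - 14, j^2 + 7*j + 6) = j + 6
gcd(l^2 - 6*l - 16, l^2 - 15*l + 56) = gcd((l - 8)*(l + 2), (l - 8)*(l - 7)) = l - 8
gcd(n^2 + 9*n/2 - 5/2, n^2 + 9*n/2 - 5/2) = n^2 + 9*n/2 - 5/2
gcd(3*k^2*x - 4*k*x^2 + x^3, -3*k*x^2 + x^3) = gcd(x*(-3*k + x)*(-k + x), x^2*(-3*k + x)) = -3*k*x + x^2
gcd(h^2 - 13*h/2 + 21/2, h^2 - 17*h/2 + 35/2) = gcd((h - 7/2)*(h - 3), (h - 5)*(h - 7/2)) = h - 7/2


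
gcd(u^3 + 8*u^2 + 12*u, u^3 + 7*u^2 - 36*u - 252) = u + 6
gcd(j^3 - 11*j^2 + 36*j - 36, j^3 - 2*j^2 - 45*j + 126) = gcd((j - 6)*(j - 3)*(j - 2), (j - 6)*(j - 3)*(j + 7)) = j^2 - 9*j + 18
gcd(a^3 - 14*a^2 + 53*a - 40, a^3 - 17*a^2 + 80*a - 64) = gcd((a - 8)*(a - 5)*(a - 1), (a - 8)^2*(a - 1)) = a^2 - 9*a + 8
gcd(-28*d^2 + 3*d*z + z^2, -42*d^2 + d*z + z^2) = 7*d + z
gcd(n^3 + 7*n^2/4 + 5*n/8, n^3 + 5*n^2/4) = n^2 + 5*n/4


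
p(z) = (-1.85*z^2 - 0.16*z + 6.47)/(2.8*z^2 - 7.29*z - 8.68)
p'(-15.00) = 0.01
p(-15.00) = -0.56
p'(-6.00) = 0.03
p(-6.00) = -0.44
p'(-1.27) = 2.94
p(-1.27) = 0.72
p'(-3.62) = 0.08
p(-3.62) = -0.32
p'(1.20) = 0.35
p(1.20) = -0.27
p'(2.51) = 1.45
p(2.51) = 0.60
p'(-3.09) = 0.12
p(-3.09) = -0.26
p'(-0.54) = 3.56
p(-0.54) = -1.53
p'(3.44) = 512.61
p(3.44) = 25.62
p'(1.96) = 0.63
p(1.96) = 0.08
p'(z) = (7.29 - 5.6*z)*(-1.85*z^2 - 0.16*z + 6.47)/(2.8*z^2 - 7.29*z - 8.68)^2 + (-3.7*z - 0.16)/(2.8*z^2 - 7.29*z - 8.68)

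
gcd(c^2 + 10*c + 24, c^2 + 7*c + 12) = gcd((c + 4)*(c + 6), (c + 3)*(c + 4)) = c + 4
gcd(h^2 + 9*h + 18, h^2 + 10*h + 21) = h + 3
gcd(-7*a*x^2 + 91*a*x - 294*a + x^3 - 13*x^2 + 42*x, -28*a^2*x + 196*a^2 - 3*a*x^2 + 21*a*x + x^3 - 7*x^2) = -7*a*x + 49*a + x^2 - 7*x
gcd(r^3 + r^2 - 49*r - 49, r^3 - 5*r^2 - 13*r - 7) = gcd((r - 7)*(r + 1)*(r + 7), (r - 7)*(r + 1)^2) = r^2 - 6*r - 7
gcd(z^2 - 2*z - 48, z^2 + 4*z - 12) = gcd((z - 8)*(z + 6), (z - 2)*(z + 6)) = z + 6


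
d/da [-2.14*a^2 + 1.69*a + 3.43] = 1.69 - 4.28*a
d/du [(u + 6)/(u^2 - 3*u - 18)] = u*(-u - 12)/(u^4 - 6*u^3 - 27*u^2 + 108*u + 324)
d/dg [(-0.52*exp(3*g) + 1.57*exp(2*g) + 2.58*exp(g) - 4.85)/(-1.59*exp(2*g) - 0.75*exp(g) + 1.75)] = (0.8268*exp(4*g) + 0.78*exp(3*g) + 0.194700000000001*exp(2*g) - 9.928*exp(g) + 0.877500000000001)*exp(g)/(2.5281*exp(4*g) + 2.385*exp(3*g) - 5.0025*exp(2*g) - 2.625*exp(g) + 3.0625)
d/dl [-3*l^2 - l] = -6*l - 1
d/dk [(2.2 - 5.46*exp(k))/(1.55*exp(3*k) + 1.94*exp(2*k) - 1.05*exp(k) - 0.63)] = (16.926*exp(3*k) + 0.362399999999997*exp(2*k) - 8.536*exp(k) + 5.7498)*exp(k)/(2.4025*exp(6*k) + 6.014*exp(5*k) + 0.508599999999999*exp(4*k) - 6.027*exp(3*k) - 1.3419*exp(2*k) + 1.323*exp(k) + 0.3969)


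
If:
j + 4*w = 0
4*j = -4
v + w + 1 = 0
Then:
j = -1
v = -5/4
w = 1/4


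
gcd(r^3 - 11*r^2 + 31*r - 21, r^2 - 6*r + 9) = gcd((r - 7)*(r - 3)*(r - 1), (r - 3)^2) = r - 3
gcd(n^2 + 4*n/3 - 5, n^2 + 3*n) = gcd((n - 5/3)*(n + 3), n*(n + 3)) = n + 3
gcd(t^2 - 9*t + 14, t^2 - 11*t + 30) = 1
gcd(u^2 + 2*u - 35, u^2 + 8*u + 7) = u + 7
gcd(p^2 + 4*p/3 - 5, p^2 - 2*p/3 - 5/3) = p - 5/3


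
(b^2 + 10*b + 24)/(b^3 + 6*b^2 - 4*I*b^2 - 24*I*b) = (b + 4)/(b*(b - 4*I))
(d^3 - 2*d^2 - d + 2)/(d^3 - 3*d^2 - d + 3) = (d - 2)/(d - 3)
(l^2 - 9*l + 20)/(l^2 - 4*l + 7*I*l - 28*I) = (l - 5)/(l + 7*I)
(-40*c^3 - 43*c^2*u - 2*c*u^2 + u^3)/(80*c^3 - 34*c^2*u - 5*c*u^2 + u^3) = (c + u)/(-2*c + u)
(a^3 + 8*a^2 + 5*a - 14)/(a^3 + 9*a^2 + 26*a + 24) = (a^2 + 6*a - 7)/(a^2 + 7*a + 12)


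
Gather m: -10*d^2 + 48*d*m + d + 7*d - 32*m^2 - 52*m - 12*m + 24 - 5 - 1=-10*d^2 + 8*d - 32*m^2 + m*(48*d - 64) + 18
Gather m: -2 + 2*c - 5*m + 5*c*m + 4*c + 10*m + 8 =6*c + m*(5*c + 5) + 6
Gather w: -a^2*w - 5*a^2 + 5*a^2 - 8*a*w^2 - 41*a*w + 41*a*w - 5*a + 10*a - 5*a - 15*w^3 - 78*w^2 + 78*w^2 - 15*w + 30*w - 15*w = -a^2*w - 8*a*w^2 - 15*w^3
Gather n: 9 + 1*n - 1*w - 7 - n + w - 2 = 0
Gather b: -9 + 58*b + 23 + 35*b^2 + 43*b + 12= 35*b^2 + 101*b + 26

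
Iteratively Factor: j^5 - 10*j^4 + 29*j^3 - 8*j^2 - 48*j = (j - 3)*(j^4 - 7*j^3 + 8*j^2 + 16*j) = (j - 3)*(j + 1)*(j^3 - 8*j^2 + 16*j) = (j - 4)*(j - 3)*(j + 1)*(j^2 - 4*j) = j*(j - 4)*(j - 3)*(j + 1)*(j - 4)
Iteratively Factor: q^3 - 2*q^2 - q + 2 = (q - 1)*(q^2 - q - 2) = (q - 2)*(q - 1)*(q + 1)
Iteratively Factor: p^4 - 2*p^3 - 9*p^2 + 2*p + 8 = (p + 1)*(p^3 - 3*p^2 - 6*p + 8) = (p - 1)*(p + 1)*(p^2 - 2*p - 8) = (p - 4)*(p - 1)*(p + 1)*(p + 2)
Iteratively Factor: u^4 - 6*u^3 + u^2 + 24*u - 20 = (u - 1)*(u^3 - 5*u^2 - 4*u + 20) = (u - 1)*(u + 2)*(u^2 - 7*u + 10) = (u - 2)*(u - 1)*(u + 2)*(u - 5)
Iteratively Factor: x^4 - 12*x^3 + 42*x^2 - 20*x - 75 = (x - 3)*(x^3 - 9*x^2 + 15*x + 25) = (x - 5)*(x - 3)*(x^2 - 4*x - 5) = (x - 5)^2*(x - 3)*(x + 1)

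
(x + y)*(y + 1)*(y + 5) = x*y^2 + 6*x*y + 5*x + y^3 + 6*y^2 + 5*y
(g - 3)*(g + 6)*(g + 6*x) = g^3 + 6*g^2*x + 3*g^2 + 18*g*x - 18*g - 108*x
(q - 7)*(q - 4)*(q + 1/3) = q^3 - 32*q^2/3 + 73*q/3 + 28/3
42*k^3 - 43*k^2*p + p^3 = (-6*k + p)*(-k + p)*(7*k + p)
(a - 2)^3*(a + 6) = a^4 - 24*a^2 + 64*a - 48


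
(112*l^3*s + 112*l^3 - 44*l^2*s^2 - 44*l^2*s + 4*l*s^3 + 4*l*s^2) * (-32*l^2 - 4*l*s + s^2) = -3584*l^5*s - 3584*l^5 + 960*l^4*s^2 + 960*l^4*s + 160*l^3*s^3 + 160*l^3*s^2 - 60*l^2*s^4 - 60*l^2*s^3 + 4*l*s^5 + 4*l*s^4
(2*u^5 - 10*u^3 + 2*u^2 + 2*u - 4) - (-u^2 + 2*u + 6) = 2*u^5 - 10*u^3 + 3*u^2 - 10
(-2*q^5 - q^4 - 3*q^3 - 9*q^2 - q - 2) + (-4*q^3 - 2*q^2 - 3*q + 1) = -2*q^5 - q^4 - 7*q^3 - 11*q^2 - 4*q - 1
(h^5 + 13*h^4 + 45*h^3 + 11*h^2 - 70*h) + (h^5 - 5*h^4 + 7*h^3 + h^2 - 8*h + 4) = 2*h^5 + 8*h^4 + 52*h^3 + 12*h^2 - 78*h + 4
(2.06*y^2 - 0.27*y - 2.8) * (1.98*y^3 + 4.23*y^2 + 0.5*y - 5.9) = 4.0788*y^5 + 8.1792*y^4 - 5.6561*y^3 - 24.133*y^2 + 0.193*y + 16.52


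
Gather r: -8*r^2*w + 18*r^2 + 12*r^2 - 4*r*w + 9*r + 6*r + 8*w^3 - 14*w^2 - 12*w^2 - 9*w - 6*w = r^2*(30 - 8*w) + r*(15 - 4*w) + 8*w^3 - 26*w^2 - 15*w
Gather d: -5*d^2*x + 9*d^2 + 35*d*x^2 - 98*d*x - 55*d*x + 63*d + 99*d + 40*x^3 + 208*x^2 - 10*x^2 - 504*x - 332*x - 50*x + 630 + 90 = d^2*(9 - 5*x) + d*(35*x^2 - 153*x + 162) + 40*x^3 + 198*x^2 - 886*x + 720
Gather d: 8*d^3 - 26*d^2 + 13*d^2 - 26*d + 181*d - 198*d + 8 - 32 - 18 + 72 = 8*d^3 - 13*d^2 - 43*d + 30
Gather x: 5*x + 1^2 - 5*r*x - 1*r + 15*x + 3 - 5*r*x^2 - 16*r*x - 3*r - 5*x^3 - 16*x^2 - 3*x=-4*r - 5*x^3 + x^2*(-5*r - 16) + x*(17 - 21*r) + 4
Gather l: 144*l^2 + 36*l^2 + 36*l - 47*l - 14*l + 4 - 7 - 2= 180*l^2 - 25*l - 5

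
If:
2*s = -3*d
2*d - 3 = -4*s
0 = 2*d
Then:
No Solution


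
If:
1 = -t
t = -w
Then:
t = -1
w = 1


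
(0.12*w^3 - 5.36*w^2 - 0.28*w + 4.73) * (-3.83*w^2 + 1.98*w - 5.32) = -0.4596*w^5 + 20.7664*w^4 - 10.1788*w^3 + 9.8449*w^2 + 10.855*w - 25.1636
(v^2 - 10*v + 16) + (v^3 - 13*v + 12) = v^3 + v^2 - 23*v + 28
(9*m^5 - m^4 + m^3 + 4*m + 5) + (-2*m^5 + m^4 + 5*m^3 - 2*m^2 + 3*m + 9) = 7*m^5 + 6*m^3 - 2*m^2 + 7*m + 14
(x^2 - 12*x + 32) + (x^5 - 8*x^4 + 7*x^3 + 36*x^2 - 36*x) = x^5 - 8*x^4 + 7*x^3 + 37*x^2 - 48*x + 32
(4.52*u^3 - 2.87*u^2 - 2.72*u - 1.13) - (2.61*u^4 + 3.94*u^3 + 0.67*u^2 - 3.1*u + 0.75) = -2.61*u^4 + 0.58*u^3 - 3.54*u^2 + 0.38*u - 1.88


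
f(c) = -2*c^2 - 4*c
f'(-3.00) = 8.00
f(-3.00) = -6.00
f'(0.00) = -4.00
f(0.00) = 0.00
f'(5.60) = -26.40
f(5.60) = -85.12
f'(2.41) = -13.64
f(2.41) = -21.26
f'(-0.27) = -2.92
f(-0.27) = 0.93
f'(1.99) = -11.96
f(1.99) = -15.88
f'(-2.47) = 5.88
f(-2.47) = -2.32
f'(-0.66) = -1.36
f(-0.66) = 1.77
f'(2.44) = -13.76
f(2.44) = -21.67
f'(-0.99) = -0.04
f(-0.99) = 2.00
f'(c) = -4*c - 4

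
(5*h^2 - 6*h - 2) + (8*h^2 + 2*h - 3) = 13*h^2 - 4*h - 5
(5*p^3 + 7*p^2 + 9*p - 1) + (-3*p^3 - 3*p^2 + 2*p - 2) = 2*p^3 + 4*p^2 + 11*p - 3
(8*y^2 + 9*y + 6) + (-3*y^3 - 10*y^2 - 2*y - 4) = -3*y^3 - 2*y^2 + 7*y + 2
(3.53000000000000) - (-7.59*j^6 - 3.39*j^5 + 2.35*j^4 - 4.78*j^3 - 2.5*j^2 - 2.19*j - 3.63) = 7.59*j^6 + 3.39*j^5 - 2.35*j^4 + 4.78*j^3 + 2.5*j^2 + 2.19*j + 7.16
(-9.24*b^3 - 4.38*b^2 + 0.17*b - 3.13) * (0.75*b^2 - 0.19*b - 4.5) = -6.93*b^5 - 1.5294*b^4 + 42.5397*b^3 + 17.3302*b^2 - 0.1703*b + 14.085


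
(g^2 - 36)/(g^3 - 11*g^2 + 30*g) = (g + 6)/(g*(g - 5))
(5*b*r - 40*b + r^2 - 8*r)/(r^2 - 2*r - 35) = (-5*b*r + 40*b - r^2 + 8*r)/(-r^2 + 2*r + 35)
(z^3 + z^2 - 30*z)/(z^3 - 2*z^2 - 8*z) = (-z^2 - z + 30)/(-z^2 + 2*z + 8)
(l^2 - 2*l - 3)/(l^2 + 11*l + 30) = (l^2 - 2*l - 3)/(l^2 + 11*l + 30)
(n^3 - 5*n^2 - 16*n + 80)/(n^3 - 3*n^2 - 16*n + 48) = (n - 5)/(n - 3)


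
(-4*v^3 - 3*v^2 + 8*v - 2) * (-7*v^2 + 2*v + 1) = 28*v^5 + 13*v^4 - 66*v^3 + 27*v^2 + 4*v - 2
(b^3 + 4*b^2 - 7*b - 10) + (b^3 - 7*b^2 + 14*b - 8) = 2*b^3 - 3*b^2 + 7*b - 18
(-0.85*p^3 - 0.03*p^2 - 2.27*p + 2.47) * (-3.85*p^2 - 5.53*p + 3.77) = 3.2725*p^5 + 4.816*p^4 + 5.7009*p^3 + 2.9305*p^2 - 22.217*p + 9.3119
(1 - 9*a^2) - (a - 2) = -9*a^2 - a + 3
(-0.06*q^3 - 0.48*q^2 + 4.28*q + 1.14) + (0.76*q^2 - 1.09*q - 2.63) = -0.06*q^3 + 0.28*q^2 + 3.19*q - 1.49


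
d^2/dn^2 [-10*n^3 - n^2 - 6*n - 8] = -60*n - 2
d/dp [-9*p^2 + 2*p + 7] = 2 - 18*p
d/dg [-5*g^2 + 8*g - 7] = 8 - 10*g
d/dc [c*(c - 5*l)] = 2*c - 5*l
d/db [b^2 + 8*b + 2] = 2*b + 8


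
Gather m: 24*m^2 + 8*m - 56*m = 24*m^2 - 48*m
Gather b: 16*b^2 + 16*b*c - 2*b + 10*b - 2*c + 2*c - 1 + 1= 16*b^2 + b*(16*c + 8)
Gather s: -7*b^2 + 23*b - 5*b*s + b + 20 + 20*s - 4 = -7*b^2 + 24*b + s*(20 - 5*b) + 16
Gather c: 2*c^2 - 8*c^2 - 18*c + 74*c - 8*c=-6*c^2 + 48*c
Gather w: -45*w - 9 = -45*w - 9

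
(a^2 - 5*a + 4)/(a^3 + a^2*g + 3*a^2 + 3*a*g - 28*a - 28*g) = (a - 1)/(a^2 + a*g + 7*a + 7*g)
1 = 1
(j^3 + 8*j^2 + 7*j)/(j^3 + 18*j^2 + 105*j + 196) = j*(j + 1)/(j^2 + 11*j + 28)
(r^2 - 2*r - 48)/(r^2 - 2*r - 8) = (-r^2 + 2*r + 48)/(-r^2 + 2*r + 8)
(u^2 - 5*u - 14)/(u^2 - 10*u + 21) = (u + 2)/(u - 3)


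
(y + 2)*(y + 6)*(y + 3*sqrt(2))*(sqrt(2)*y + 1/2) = sqrt(2)*y^4 + 13*y^3/2 + 8*sqrt(2)*y^3 + 27*sqrt(2)*y^2/2 + 52*y^2 + 12*sqrt(2)*y + 78*y + 18*sqrt(2)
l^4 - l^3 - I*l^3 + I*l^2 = l^2*(l - 1)*(l - I)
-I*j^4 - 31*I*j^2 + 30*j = j*(j - 6*I)*(j + 5*I)*(-I*j + 1)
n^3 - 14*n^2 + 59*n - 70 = (n - 7)*(n - 5)*(n - 2)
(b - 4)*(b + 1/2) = b^2 - 7*b/2 - 2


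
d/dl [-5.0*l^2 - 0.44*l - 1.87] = -10.0*l - 0.44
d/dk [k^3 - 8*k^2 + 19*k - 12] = 3*k^2 - 16*k + 19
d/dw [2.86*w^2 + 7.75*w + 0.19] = 5.72*w + 7.75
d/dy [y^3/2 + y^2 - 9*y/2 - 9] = 3*y^2/2 + 2*y - 9/2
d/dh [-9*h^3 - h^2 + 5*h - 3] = -27*h^2 - 2*h + 5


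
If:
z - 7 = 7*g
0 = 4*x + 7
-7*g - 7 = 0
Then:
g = -1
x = -7/4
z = 0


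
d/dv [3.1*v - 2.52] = 3.10000000000000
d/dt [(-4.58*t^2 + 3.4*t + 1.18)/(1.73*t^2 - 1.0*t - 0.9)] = (-1.302*t^2 + 4.1612*t - 1.88)/(2.9929*t^4 - 3.46*t^3 - 2.114*t^2 + 1.8*t + 0.81)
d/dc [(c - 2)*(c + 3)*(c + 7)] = 3*c^2 + 16*c + 1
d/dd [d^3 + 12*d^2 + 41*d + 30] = 3*d^2 + 24*d + 41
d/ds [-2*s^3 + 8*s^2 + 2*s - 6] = -6*s^2 + 16*s + 2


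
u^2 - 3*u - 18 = (u - 6)*(u + 3)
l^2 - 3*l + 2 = (l - 2)*(l - 1)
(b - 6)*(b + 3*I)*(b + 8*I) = b^3 - 6*b^2 + 11*I*b^2 - 24*b - 66*I*b + 144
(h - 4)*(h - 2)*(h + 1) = h^3 - 5*h^2 + 2*h + 8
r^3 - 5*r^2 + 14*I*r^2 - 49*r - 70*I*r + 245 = (r - 5)*(r + 7*I)^2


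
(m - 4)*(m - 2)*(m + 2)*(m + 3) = m^4 - m^3 - 16*m^2 + 4*m + 48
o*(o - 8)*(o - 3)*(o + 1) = o^4 - 10*o^3 + 13*o^2 + 24*o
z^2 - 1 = (z - 1)*(z + 1)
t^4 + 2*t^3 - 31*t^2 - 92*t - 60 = (t - 6)*(t + 1)*(t + 2)*(t + 5)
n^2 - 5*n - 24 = (n - 8)*(n + 3)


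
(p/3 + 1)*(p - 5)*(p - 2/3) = p^3/3 - 8*p^2/9 - 41*p/9 + 10/3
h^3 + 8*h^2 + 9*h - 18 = (h - 1)*(h + 3)*(h + 6)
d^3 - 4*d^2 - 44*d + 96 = (d - 8)*(d - 2)*(d + 6)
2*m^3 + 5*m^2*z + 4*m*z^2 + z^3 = (m + z)^2*(2*m + z)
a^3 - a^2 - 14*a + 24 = (a - 3)*(a - 2)*(a + 4)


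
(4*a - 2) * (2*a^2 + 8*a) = 8*a^3 + 28*a^2 - 16*a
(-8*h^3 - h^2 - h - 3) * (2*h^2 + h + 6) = -16*h^5 - 10*h^4 - 51*h^3 - 13*h^2 - 9*h - 18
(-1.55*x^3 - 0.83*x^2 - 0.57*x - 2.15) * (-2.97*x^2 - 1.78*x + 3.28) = 4.6035*x^5 + 5.2241*x^4 - 1.9137*x^3 + 4.6777*x^2 + 1.9574*x - 7.052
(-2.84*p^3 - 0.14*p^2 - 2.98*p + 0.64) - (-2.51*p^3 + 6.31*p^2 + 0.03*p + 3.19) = -0.33*p^3 - 6.45*p^2 - 3.01*p - 2.55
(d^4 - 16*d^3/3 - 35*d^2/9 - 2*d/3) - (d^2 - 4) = d^4 - 16*d^3/3 - 44*d^2/9 - 2*d/3 + 4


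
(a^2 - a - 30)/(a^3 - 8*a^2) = (a^2 - a - 30)/(a^2*(a - 8))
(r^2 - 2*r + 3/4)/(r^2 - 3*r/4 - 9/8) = 2*(2*r - 1)/(4*r + 3)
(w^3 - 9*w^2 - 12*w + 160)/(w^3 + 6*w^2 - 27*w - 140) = (w - 8)/(w + 7)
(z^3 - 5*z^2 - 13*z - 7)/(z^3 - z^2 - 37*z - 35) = (z + 1)/(z + 5)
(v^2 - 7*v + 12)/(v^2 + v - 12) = (v - 4)/(v + 4)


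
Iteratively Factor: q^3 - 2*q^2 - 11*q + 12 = (q - 4)*(q^2 + 2*q - 3) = (q - 4)*(q + 3)*(q - 1)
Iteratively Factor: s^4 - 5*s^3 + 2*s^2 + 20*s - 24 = (s + 2)*(s^3 - 7*s^2 + 16*s - 12) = (s - 3)*(s + 2)*(s^2 - 4*s + 4) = (s - 3)*(s - 2)*(s + 2)*(s - 2)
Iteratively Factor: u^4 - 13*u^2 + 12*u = (u + 4)*(u^3 - 4*u^2 + 3*u) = (u - 3)*(u + 4)*(u^2 - u) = (u - 3)*(u - 1)*(u + 4)*(u)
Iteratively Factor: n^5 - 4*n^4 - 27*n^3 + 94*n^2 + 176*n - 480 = (n - 5)*(n^4 + n^3 - 22*n^2 - 16*n + 96) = (n - 5)*(n - 4)*(n^3 + 5*n^2 - 2*n - 24) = (n - 5)*(n - 4)*(n - 2)*(n^2 + 7*n + 12) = (n - 5)*(n - 4)*(n - 2)*(n + 3)*(n + 4)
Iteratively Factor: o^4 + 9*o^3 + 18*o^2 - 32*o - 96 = (o + 4)*(o^3 + 5*o^2 - 2*o - 24) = (o + 4)^2*(o^2 + o - 6) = (o + 3)*(o + 4)^2*(o - 2)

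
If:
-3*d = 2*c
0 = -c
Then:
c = 0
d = 0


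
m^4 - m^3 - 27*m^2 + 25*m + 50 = (m - 5)*(m - 2)*(m + 1)*(m + 5)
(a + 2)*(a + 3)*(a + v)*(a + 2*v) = a^4 + 3*a^3*v + 5*a^3 + 2*a^2*v^2 + 15*a^2*v + 6*a^2 + 10*a*v^2 + 18*a*v + 12*v^2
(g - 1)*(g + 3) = g^2 + 2*g - 3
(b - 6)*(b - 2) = b^2 - 8*b + 12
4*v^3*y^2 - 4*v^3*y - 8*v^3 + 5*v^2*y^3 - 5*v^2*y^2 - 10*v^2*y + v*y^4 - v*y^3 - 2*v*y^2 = (v + y)*(4*v + y)*(y - 2)*(v*y + v)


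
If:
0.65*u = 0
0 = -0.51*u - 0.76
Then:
No Solution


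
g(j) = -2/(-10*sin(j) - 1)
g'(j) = -20*cos(j)/(-10*sin(j) - 1)^2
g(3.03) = 0.95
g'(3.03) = 4.45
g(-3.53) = 0.42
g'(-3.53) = 0.81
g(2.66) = 0.36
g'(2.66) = 0.56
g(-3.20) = 1.26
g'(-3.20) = 7.96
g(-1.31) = -0.23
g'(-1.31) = -0.07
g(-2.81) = -0.89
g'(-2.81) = 3.72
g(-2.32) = -0.32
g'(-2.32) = 0.34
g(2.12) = 0.21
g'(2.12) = 0.11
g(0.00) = 2.00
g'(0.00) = -20.00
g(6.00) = -1.11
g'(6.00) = -5.97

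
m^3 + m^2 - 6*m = m*(m - 2)*(m + 3)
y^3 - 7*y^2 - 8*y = y*(y - 8)*(y + 1)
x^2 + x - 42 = (x - 6)*(x + 7)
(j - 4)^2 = j^2 - 8*j + 16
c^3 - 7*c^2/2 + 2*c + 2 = (c - 2)^2*(c + 1/2)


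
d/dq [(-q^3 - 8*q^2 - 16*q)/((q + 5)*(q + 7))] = (-q^4 - 24*q^3 - 185*q^2 - 560*q - 560)/(q^4 + 24*q^3 + 214*q^2 + 840*q + 1225)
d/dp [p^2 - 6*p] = 2*p - 6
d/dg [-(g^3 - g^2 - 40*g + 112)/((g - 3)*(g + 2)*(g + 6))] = 2*(-3*g^4 - 28*g^3 + 116*g^2 + 524*g - 1392)/(g^6 + 10*g^5 + g^4 - 192*g^3 - 216*g^2 + 864*g + 1296)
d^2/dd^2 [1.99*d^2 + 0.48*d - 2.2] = 3.98000000000000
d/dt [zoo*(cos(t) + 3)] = zoo*sin(t)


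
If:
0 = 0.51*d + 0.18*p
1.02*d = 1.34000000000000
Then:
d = 1.31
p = -3.72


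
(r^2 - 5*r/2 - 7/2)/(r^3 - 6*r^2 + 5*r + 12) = (r - 7/2)/(r^2 - 7*r + 12)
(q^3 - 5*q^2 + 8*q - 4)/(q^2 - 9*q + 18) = (q^3 - 5*q^2 + 8*q - 4)/(q^2 - 9*q + 18)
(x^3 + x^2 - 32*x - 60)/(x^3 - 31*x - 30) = (x + 2)/(x + 1)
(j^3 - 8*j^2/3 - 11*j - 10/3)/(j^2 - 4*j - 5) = (3*j^2 + 7*j + 2)/(3*(j + 1))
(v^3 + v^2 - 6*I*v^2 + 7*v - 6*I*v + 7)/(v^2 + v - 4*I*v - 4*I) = (v^2 - 6*I*v + 7)/(v - 4*I)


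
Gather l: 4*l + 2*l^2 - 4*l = 2*l^2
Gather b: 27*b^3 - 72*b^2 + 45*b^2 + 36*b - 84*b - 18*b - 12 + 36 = 27*b^3 - 27*b^2 - 66*b + 24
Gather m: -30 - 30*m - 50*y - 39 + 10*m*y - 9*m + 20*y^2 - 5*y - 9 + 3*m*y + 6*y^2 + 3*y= m*(13*y - 39) + 26*y^2 - 52*y - 78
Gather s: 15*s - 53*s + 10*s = -28*s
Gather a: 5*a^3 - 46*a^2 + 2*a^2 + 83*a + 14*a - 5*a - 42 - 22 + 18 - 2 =5*a^3 - 44*a^2 + 92*a - 48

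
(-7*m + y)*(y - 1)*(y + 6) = -7*m*y^2 - 35*m*y + 42*m + y^3 + 5*y^2 - 6*y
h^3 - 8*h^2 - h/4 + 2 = (h - 8)*(h - 1/2)*(h + 1/2)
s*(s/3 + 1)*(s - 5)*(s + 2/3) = s^4/3 - 4*s^3/9 - 49*s^2/9 - 10*s/3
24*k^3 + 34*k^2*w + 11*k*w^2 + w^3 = (k + w)*(4*k + w)*(6*k + w)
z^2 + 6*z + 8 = (z + 2)*(z + 4)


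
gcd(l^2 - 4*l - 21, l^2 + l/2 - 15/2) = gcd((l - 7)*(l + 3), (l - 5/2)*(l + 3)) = l + 3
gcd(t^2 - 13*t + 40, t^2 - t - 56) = t - 8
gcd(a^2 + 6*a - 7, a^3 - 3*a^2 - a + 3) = a - 1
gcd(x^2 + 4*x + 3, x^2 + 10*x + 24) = 1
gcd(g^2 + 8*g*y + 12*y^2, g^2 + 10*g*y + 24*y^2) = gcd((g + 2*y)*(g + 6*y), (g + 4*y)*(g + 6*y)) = g + 6*y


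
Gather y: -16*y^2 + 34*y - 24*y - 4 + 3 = -16*y^2 + 10*y - 1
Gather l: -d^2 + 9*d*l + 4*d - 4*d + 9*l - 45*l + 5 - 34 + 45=-d^2 + l*(9*d - 36) + 16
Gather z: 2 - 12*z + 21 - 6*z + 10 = 33 - 18*z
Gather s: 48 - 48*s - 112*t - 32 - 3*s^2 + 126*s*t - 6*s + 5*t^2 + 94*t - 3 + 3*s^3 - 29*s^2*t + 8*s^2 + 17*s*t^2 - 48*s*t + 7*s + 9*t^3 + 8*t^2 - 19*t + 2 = 3*s^3 + s^2*(5 - 29*t) + s*(17*t^2 + 78*t - 47) + 9*t^3 + 13*t^2 - 37*t + 15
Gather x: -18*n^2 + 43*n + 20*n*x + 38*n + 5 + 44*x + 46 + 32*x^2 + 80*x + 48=-18*n^2 + 81*n + 32*x^2 + x*(20*n + 124) + 99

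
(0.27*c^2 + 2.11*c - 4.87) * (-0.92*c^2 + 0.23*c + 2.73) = -0.2484*c^4 - 1.8791*c^3 + 5.7028*c^2 + 4.6402*c - 13.2951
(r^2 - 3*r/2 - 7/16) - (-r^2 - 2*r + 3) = 2*r^2 + r/2 - 55/16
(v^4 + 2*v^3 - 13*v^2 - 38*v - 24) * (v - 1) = v^5 + v^4 - 15*v^3 - 25*v^2 + 14*v + 24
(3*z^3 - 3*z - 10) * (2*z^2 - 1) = 6*z^5 - 9*z^3 - 20*z^2 + 3*z + 10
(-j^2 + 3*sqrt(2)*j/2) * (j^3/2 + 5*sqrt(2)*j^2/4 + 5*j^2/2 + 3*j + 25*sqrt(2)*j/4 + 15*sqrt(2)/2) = -j^5/2 - 5*j^4/2 - sqrt(2)*j^4/2 - 5*sqrt(2)*j^3/2 + 3*j^3/4 - 3*sqrt(2)*j^2 + 75*j^2/4 + 45*j/2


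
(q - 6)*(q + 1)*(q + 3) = q^3 - 2*q^2 - 21*q - 18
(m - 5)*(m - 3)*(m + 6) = m^3 - 2*m^2 - 33*m + 90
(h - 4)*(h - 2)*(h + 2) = h^3 - 4*h^2 - 4*h + 16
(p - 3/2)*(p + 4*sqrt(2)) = p^2 - 3*p/2 + 4*sqrt(2)*p - 6*sqrt(2)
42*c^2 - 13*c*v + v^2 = (-7*c + v)*(-6*c + v)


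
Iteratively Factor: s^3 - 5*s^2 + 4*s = (s - 1)*(s^2 - 4*s) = s*(s - 1)*(s - 4)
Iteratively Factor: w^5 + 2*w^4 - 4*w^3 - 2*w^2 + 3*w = (w + 3)*(w^4 - w^3 - w^2 + w) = (w + 1)*(w + 3)*(w^3 - 2*w^2 + w) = (w - 1)*(w + 1)*(w + 3)*(w^2 - w) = w*(w - 1)*(w + 1)*(w + 3)*(w - 1)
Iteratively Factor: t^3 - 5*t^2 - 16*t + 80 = (t - 5)*(t^2 - 16) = (t - 5)*(t + 4)*(t - 4)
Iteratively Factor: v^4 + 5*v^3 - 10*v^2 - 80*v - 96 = (v - 4)*(v^3 + 9*v^2 + 26*v + 24) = (v - 4)*(v + 2)*(v^2 + 7*v + 12) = (v - 4)*(v + 2)*(v + 3)*(v + 4)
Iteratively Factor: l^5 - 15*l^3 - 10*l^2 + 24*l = (l + 2)*(l^4 - 2*l^3 - 11*l^2 + 12*l) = (l + 2)*(l + 3)*(l^3 - 5*l^2 + 4*l) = (l - 4)*(l + 2)*(l + 3)*(l^2 - l) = l*(l - 4)*(l + 2)*(l + 3)*(l - 1)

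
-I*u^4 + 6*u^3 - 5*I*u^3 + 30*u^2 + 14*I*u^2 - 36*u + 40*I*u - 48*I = (u + 6)*(u + 2*I)*(u + 4*I)*(-I*u + I)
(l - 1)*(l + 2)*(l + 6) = l^3 + 7*l^2 + 4*l - 12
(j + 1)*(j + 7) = j^2 + 8*j + 7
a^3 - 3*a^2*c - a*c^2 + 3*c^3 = (a - 3*c)*(a - c)*(a + c)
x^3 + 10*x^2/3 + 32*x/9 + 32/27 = (x + 2/3)*(x + 4/3)^2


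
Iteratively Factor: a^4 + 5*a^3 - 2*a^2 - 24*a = (a - 2)*(a^3 + 7*a^2 + 12*a) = a*(a - 2)*(a^2 + 7*a + 12) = a*(a - 2)*(a + 3)*(a + 4)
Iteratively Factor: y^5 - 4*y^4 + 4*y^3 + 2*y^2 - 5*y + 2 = (y - 1)*(y^4 - 3*y^3 + y^2 + 3*y - 2) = (y - 2)*(y - 1)*(y^3 - y^2 - y + 1) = (y - 2)*(y - 1)^2*(y^2 - 1) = (y - 2)*(y - 1)^3*(y + 1)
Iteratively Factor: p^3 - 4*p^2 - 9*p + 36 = (p + 3)*(p^2 - 7*p + 12) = (p - 4)*(p + 3)*(p - 3)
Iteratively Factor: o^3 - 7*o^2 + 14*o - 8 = (o - 4)*(o^2 - 3*o + 2) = (o - 4)*(o - 2)*(o - 1)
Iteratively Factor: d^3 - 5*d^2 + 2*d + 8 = (d - 4)*(d^2 - d - 2) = (d - 4)*(d - 2)*(d + 1)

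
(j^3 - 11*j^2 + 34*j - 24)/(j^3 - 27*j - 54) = (j^2 - 5*j + 4)/(j^2 + 6*j + 9)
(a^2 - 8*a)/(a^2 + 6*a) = (a - 8)/(a + 6)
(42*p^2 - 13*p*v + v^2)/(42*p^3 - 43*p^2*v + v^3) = (7*p - v)/(7*p^2 - 6*p*v - v^2)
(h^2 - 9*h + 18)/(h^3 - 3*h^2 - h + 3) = (h - 6)/(h^2 - 1)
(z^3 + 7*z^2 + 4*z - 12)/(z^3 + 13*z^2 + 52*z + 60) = (z - 1)/(z + 5)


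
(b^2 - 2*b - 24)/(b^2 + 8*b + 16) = (b - 6)/(b + 4)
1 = 1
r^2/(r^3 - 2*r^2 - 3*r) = r/(r^2 - 2*r - 3)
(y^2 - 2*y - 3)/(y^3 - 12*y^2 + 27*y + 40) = (y - 3)/(y^2 - 13*y + 40)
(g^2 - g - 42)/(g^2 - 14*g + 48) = (g^2 - g - 42)/(g^2 - 14*g + 48)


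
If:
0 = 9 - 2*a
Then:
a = 9/2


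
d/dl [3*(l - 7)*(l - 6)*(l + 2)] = 9*l^2 - 66*l + 48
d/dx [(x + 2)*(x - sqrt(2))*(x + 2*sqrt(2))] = 3*x^2 + 2*sqrt(2)*x + 4*x - 4 + 2*sqrt(2)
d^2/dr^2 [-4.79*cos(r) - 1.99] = 4.79*cos(r)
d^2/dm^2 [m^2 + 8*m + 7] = 2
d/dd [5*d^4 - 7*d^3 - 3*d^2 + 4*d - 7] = 20*d^3 - 21*d^2 - 6*d + 4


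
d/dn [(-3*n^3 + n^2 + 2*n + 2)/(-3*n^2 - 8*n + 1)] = (9*n^4 + 48*n^3 - 11*n^2 + 14*n + 18)/(9*n^4 + 48*n^3 + 58*n^2 - 16*n + 1)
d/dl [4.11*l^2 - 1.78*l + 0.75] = 8.22*l - 1.78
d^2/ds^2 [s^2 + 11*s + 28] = 2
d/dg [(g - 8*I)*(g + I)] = 2*g - 7*I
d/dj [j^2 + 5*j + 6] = 2*j + 5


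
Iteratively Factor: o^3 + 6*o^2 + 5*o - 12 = (o + 3)*(o^2 + 3*o - 4) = (o - 1)*(o + 3)*(o + 4)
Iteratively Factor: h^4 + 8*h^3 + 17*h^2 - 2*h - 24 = (h + 2)*(h^3 + 6*h^2 + 5*h - 12) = (h + 2)*(h + 3)*(h^2 + 3*h - 4) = (h + 2)*(h + 3)*(h + 4)*(h - 1)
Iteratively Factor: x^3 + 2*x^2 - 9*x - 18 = (x + 3)*(x^2 - x - 6) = (x - 3)*(x + 3)*(x + 2)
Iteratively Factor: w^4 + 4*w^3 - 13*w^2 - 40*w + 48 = (w - 1)*(w^3 + 5*w^2 - 8*w - 48) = (w - 1)*(w + 4)*(w^2 + w - 12) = (w - 3)*(w - 1)*(w + 4)*(w + 4)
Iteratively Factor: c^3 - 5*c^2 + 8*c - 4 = (c - 1)*(c^2 - 4*c + 4) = (c - 2)*(c - 1)*(c - 2)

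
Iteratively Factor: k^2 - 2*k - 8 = (k + 2)*(k - 4)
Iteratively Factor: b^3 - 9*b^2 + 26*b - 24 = (b - 3)*(b^2 - 6*b + 8) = (b - 4)*(b - 3)*(b - 2)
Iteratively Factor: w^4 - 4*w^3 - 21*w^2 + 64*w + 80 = (w - 4)*(w^3 - 21*w - 20) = (w - 4)*(w + 4)*(w^2 - 4*w - 5) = (w - 5)*(w - 4)*(w + 4)*(w + 1)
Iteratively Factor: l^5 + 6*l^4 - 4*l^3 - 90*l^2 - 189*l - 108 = (l + 3)*(l^4 + 3*l^3 - 13*l^2 - 51*l - 36) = (l + 1)*(l + 3)*(l^3 + 2*l^2 - 15*l - 36) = (l - 4)*(l + 1)*(l + 3)*(l^2 + 6*l + 9) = (l - 4)*(l + 1)*(l + 3)^2*(l + 3)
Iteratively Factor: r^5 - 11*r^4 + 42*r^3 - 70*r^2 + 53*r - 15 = (r - 1)*(r^4 - 10*r^3 + 32*r^2 - 38*r + 15) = (r - 1)^2*(r^3 - 9*r^2 + 23*r - 15) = (r - 1)^3*(r^2 - 8*r + 15) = (r - 5)*(r - 1)^3*(r - 3)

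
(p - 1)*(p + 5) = p^2 + 4*p - 5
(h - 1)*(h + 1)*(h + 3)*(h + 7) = h^4 + 10*h^3 + 20*h^2 - 10*h - 21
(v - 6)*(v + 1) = v^2 - 5*v - 6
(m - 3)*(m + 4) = m^2 + m - 12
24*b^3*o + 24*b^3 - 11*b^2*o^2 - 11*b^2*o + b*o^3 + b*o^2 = (-8*b + o)*(-3*b + o)*(b*o + b)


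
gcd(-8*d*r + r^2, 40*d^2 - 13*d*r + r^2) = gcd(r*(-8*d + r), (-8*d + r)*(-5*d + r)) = -8*d + r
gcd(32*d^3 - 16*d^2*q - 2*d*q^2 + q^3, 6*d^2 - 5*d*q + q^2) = -2*d + q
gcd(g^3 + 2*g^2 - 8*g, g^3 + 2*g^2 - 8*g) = g^3 + 2*g^2 - 8*g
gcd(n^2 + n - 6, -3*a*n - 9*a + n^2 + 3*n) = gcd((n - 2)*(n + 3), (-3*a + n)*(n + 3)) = n + 3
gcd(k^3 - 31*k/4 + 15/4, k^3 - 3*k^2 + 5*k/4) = k^2 - 3*k + 5/4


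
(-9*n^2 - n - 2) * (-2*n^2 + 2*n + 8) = 18*n^4 - 16*n^3 - 70*n^2 - 12*n - 16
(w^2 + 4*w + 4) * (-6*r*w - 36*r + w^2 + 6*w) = -6*r*w^3 - 60*r*w^2 - 168*r*w - 144*r + w^4 + 10*w^3 + 28*w^2 + 24*w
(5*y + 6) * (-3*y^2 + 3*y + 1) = -15*y^3 - 3*y^2 + 23*y + 6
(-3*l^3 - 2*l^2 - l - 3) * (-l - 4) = 3*l^4 + 14*l^3 + 9*l^2 + 7*l + 12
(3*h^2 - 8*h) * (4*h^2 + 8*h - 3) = 12*h^4 - 8*h^3 - 73*h^2 + 24*h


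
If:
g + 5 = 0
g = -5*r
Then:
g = -5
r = 1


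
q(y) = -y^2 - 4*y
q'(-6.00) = 8.00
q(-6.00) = -12.00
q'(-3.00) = 2.00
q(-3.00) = 3.00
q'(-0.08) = -3.84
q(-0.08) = 0.31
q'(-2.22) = 0.44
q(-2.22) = 3.95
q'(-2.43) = 0.86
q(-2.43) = 3.82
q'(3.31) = -10.62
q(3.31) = -24.20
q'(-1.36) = -1.28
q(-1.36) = 3.59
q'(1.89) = -7.78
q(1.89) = -11.13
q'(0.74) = -5.48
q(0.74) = -3.51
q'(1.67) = -7.34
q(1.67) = -9.47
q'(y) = -2*y - 4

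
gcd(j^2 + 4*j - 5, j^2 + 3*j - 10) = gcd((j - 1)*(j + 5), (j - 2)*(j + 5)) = j + 5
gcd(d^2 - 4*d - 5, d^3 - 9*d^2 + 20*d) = d - 5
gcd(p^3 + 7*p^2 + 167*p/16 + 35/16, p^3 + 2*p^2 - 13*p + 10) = p + 5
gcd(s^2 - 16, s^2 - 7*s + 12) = s - 4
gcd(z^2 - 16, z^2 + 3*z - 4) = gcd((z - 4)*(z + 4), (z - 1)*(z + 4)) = z + 4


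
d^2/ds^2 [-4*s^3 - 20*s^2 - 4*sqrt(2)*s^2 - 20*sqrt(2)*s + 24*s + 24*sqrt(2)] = -24*s - 40 - 8*sqrt(2)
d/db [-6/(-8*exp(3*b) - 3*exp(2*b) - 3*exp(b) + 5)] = (-144*exp(2*b) - 36*exp(b) - 18)*exp(b)/(8*exp(3*b) + 3*exp(2*b) + 3*exp(b) - 5)^2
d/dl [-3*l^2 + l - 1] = 1 - 6*l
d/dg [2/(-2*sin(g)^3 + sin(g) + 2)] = 4*(cos(g) - 3*cos(3*g))/(sin(g) - sin(3*g) - 4)^2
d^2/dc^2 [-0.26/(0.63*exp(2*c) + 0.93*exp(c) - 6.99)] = ((0.6552*exp(c) + 0.2418)*(0.63*exp(2*c) + 0.93*exp(c) - 6.99) - 0.26*(1.26*exp(c) + 0.93)*(2.52*exp(c) + 1.86)*exp(c))*exp(c)/(0.63*exp(2*c) + 0.93*exp(c) - 6.99)^3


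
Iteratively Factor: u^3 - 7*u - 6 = (u - 3)*(u^2 + 3*u + 2) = (u - 3)*(u + 2)*(u + 1)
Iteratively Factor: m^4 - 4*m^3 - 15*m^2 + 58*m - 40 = (m + 4)*(m^3 - 8*m^2 + 17*m - 10) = (m - 1)*(m + 4)*(m^2 - 7*m + 10) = (m - 5)*(m - 1)*(m + 4)*(m - 2)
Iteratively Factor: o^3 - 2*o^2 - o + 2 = (o - 1)*(o^2 - o - 2) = (o - 2)*(o - 1)*(o + 1)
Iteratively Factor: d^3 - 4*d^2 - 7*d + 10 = (d - 5)*(d^2 + d - 2) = (d - 5)*(d + 2)*(d - 1)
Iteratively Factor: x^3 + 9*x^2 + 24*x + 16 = (x + 4)*(x^2 + 5*x + 4) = (x + 1)*(x + 4)*(x + 4)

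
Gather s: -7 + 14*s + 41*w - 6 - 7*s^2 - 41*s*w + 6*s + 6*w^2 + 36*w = -7*s^2 + s*(20 - 41*w) + 6*w^2 + 77*w - 13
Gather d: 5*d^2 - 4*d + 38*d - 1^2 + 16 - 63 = 5*d^2 + 34*d - 48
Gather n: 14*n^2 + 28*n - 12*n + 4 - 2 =14*n^2 + 16*n + 2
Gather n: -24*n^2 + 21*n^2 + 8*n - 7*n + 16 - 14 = -3*n^2 + n + 2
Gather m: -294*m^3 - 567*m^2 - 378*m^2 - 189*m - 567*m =-294*m^3 - 945*m^2 - 756*m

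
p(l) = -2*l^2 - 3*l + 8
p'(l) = -4*l - 3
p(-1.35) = 8.40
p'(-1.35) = 2.40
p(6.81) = -105.18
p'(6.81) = -30.24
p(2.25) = -8.88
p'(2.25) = -12.00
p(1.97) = -5.67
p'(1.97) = -10.88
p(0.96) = 3.28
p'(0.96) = -6.84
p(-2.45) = 3.34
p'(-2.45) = 6.80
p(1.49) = -0.91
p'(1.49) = -8.96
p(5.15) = -60.50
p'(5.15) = -23.60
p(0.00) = 8.00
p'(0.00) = -3.00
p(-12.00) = -244.00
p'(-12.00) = 45.00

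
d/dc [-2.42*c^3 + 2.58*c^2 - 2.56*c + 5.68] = -7.26*c^2 + 5.16*c - 2.56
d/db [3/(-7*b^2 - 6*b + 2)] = 6*(7*b + 3)/(7*b^2 + 6*b - 2)^2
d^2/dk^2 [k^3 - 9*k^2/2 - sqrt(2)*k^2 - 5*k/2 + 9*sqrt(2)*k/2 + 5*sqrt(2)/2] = 6*k - 9 - 2*sqrt(2)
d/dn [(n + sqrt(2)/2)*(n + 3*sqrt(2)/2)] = 2*n + 2*sqrt(2)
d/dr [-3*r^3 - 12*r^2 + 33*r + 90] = -9*r^2 - 24*r + 33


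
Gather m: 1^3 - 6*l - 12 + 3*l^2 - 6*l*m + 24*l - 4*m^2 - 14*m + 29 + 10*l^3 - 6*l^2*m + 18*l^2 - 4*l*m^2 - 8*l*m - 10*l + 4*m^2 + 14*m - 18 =10*l^3 + 21*l^2 - 4*l*m^2 + 8*l + m*(-6*l^2 - 14*l)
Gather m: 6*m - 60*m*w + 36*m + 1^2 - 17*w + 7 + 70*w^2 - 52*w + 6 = m*(42 - 60*w) + 70*w^2 - 69*w + 14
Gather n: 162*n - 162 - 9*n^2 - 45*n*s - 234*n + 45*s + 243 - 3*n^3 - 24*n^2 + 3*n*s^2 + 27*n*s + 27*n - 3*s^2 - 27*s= -3*n^3 - 33*n^2 + n*(3*s^2 - 18*s - 45) - 3*s^2 + 18*s + 81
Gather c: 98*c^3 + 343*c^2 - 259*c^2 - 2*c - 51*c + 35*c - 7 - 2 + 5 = 98*c^3 + 84*c^2 - 18*c - 4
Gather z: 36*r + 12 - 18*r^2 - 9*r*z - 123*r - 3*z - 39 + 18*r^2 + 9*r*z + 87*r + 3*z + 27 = 0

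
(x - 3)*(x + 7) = x^2 + 4*x - 21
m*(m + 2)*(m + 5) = m^3 + 7*m^2 + 10*m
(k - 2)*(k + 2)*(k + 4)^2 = k^4 + 8*k^3 + 12*k^2 - 32*k - 64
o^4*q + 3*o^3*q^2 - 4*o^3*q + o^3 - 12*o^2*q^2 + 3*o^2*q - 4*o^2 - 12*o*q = o*(o - 4)*(o + 3*q)*(o*q + 1)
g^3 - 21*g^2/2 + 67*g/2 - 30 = (g - 5)*(g - 4)*(g - 3/2)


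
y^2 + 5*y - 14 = (y - 2)*(y + 7)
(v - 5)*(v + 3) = v^2 - 2*v - 15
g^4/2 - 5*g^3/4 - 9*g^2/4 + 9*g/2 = g*(g/2 + 1)*(g - 3)*(g - 3/2)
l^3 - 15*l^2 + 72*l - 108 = (l - 6)^2*(l - 3)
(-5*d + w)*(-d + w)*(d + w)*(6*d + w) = 30*d^4 - d^3*w - 31*d^2*w^2 + d*w^3 + w^4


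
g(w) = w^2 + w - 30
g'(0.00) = 1.00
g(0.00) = -30.00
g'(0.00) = 1.00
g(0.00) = -30.00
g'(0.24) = 1.48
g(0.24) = -29.70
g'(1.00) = 3.00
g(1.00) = -28.00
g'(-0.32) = 0.36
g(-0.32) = -30.22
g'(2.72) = 6.44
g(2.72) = -19.88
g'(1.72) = 4.44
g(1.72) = -25.32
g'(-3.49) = -5.98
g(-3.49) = -21.31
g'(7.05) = 15.10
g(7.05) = 26.75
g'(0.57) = 2.14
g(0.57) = -29.11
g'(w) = 2*w + 1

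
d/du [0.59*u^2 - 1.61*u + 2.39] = 1.18*u - 1.61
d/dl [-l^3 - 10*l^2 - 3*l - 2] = -3*l^2 - 20*l - 3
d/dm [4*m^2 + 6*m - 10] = 8*m + 6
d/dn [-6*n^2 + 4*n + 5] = 4 - 12*n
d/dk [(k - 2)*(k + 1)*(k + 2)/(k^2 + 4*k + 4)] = k*(k + 4)/(k^2 + 4*k + 4)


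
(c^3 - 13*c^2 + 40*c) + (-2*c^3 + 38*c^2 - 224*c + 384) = -c^3 + 25*c^2 - 184*c + 384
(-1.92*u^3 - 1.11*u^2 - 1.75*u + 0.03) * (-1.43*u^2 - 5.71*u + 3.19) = 2.7456*u^5 + 12.5505*u^4 + 2.7158*u^3 + 6.4087*u^2 - 5.7538*u + 0.0957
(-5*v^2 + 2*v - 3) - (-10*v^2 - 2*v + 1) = 5*v^2 + 4*v - 4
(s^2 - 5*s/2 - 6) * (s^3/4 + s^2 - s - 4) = s^5/4 + 3*s^4/8 - 5*s^3 - 15*s^2/2 + 16*s + 24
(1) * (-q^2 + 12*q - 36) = -q^2 + 12*q - 36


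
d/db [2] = 0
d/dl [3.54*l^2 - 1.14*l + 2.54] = 7.08*l - 1.14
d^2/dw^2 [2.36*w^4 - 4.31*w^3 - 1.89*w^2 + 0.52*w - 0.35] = 28.32*w^2 - 25.86*w - 3.78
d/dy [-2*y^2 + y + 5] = 1 - 4*y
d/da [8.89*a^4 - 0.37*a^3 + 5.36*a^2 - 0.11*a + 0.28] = 35.56*a^3 - 1.11*a^2 + 10.72*a - 0.11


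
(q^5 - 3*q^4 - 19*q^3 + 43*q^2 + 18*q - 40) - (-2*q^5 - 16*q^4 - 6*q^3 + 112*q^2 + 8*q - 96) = 3*q^5 + 13*q^4 - 13*q^3 - 69*q^2 + 10*q + 56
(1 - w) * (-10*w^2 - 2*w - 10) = 10*w^3 - 8*w^2 + 8*w - 10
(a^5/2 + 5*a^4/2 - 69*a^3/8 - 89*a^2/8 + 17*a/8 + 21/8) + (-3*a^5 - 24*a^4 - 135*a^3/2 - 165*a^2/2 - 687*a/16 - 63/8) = -5*a^5/2 - 43*a^4/2 - 609*a^3/8 - 749*a^2/8 - 653*a/16 - 21/4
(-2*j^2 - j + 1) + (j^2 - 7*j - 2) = -j^2 - 8*j - 1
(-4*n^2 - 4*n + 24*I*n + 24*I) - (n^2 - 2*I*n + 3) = -5*n^2 - 4*n + 26*I*n - 3 + 24*I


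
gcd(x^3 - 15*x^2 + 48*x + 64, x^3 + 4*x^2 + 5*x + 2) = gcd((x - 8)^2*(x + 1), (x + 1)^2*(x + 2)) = x + 1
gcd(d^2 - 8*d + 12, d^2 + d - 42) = d - 6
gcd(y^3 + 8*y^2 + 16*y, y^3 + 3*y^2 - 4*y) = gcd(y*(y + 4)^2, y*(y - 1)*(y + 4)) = y^2 + 4*y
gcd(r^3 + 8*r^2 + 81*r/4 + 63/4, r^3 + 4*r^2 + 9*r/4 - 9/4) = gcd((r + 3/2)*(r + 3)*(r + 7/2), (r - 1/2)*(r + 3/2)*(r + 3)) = r^2 + 9*r/2 + 9/2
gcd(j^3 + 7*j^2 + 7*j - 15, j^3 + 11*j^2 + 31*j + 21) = j + 3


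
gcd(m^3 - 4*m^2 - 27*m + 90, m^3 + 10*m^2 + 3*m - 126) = m - 3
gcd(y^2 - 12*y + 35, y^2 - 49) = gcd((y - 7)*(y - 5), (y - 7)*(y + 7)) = y - 7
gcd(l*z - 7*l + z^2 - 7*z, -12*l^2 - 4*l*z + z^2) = 1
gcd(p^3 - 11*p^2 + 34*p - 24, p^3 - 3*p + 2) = p - 1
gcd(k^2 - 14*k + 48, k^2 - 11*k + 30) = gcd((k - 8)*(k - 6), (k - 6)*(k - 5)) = k - 6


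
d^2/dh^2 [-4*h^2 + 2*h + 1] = -8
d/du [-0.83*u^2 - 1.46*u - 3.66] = -1.66*u - 1.46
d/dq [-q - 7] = -1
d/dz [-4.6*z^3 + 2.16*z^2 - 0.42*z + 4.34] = -13.8*z^2 + 4.32*z - 0.42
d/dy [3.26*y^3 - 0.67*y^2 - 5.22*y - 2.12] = 9.78*y^2 - 1.34*y - 5.22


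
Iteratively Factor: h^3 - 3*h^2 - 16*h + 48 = (h + 4)*(h^2 - 7*h + 12) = (h - 3)*(h + 4)*(h - 4)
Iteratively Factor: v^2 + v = (v)*(v + 1)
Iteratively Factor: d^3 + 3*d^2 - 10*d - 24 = (d + 2)*(d^2 + d - 12) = (d - 3)*(d + 2)*(d + 4)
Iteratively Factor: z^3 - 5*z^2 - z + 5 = (z - 1)*(z^2 - 4*z - 5) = (z - 1)*(z + 1)*(z - 5)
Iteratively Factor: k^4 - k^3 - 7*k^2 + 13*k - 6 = (k - 1)*(k^3 - 7*k + 6) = (k - 2)*(k - 1)*(k^2 + 2*k - 3) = (k - 2)*(k - 1)*(k + 3)*(k - 1)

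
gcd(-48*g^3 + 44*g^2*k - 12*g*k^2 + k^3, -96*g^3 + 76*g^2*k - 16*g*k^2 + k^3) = 12*g^2 - 8*g*k + k^2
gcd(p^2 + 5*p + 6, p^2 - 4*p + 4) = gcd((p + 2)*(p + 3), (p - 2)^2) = 1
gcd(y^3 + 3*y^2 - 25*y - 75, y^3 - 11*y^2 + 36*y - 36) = 1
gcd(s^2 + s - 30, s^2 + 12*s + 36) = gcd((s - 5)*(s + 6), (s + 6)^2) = s + 6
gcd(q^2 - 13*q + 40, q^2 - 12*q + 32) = q - 8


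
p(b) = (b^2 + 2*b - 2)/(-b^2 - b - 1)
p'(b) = (2*b + 1)*(b^2 + 2*b - 2)/(-b^2 - b - 1)^2 + (2*b + 2)/(-b^2 - b - 1) = (b^2 - 6*b - 4)/(b^4 + 2*b^3 + 3*b^2 + 2*b + 1)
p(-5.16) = -0.64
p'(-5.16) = 0.11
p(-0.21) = 2.85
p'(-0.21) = -3.87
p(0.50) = 0.43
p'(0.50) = -2.20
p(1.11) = -0.43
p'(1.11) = -0.84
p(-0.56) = 3.72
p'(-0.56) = -0.57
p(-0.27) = 3.07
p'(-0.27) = -3.58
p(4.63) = -1.06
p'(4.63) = -0.01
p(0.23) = 1.16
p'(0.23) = -3.24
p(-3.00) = -0.14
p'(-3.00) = 0.47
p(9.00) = -1.07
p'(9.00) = 0.00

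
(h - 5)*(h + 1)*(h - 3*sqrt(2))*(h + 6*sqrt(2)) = h^4 - 4*h^3 + 3*sqrt(2)*h^3 - 41*h^2 - 12*sqrt(2)*h^2 - 15*sqrt(2)*h + 144*h + 180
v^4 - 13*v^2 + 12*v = v*(v - 3)*(v - 1)*(v + 4)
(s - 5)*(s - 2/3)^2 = s^3 - 19*s^2/3 + 64*s/9 - 20/9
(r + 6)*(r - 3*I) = r^2 + 6*r - 3*I*r - 18*I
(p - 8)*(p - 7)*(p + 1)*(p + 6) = p^4 - 8*p^3 - 43*p^2 + 302*p + 336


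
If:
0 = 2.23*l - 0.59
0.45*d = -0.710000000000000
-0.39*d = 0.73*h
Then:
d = -1.58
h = 0.84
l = 0.26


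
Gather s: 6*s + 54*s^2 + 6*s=54*s^2 + 12*s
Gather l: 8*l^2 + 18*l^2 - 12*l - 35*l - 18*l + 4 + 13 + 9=26*l^2 - 65*l + 26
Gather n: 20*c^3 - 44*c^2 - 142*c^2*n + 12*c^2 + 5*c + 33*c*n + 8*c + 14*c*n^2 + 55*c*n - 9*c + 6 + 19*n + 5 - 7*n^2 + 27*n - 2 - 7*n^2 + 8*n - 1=20*c^3 - 32*c^2 + 4*c + n^2*(14*c - 14) + n*(-142*c^2 + 88*c + 54) + 8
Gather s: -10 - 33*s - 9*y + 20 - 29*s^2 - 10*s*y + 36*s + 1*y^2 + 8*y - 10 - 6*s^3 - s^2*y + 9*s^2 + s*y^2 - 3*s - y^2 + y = -6*s^3 + s^2*(-y - 20) + s*(y^2 - 10*y)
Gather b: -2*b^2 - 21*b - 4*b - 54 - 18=-2*b^2 - 25*b - 72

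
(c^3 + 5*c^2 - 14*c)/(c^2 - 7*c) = (c^2 + 5*c - 14)/(c - 7)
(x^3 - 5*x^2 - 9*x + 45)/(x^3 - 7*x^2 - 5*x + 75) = (x - 3)/(x - 5)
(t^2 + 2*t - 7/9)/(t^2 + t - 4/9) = (3*t + 7)/(3*t + 4)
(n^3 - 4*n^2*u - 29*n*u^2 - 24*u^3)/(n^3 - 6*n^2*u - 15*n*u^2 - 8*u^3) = (n + 3*u)/(n + u)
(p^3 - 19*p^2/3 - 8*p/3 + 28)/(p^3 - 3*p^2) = (3*p^3 - 19*p^2 - 8*p + 84)/(3*p^2*(p - 3))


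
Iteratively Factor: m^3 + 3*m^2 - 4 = (m + 2)*(m^2 + m - 2) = (m + 2)^2*(m - 1)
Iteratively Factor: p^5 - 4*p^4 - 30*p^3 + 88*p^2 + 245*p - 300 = (p - 5)*(p^4 + p^3 - 25*p^2 - 37*p + 60) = (p - 5)*(p + 3)*(p^3 - 2*p^2 - 19*p + 20) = (p - 5)*(p - 1)*(p + 3)*(p^2 - p - 20) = (p - 5)*(p - 1)*(p + 3)*(p + 4)*(p - 5)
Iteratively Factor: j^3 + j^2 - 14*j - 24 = (j - 4)*(j^2 + 5*j + 6) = (j - 4)*(j + 2)*(j + 3)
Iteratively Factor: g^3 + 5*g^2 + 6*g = (g + 2)*(g^2 + 3*g) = g*(g + 2)*(g + 3)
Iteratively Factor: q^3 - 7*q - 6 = (q + 2)*(q^2 - 2*q - 3) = (q - 3)*(q + 2)*(q + 1)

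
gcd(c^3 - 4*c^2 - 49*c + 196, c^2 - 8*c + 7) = c - 7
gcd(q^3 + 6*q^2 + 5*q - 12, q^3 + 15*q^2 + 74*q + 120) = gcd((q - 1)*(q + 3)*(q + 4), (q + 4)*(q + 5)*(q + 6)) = q + 4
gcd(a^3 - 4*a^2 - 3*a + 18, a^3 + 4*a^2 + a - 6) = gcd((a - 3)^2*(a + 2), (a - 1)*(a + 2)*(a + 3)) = a + 2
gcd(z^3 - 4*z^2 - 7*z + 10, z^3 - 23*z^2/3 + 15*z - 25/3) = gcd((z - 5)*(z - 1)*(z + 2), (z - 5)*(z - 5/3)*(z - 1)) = z^2 - 6*z + 5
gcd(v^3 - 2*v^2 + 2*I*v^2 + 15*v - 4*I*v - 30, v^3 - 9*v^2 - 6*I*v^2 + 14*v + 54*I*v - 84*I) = v - 2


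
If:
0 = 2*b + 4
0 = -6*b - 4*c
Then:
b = -2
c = 3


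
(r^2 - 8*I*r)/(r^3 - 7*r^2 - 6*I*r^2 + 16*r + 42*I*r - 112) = r/(r^2 + r*(-7 + 2*I) - 14*I)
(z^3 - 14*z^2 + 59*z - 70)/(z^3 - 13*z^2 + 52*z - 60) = (z - 7)/(z - 6)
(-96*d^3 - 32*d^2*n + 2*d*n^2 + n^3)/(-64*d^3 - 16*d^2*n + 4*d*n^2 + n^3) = (6*d - n)/(4*d - n)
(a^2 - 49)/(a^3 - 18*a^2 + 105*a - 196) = (a + 7)/(a^2 - 11*a + 28)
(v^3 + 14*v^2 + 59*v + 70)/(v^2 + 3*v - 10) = (v^2 + 9*v + 14)/(v - 2)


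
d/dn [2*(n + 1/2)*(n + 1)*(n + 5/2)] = 6*n^2 + 16*n + 17/2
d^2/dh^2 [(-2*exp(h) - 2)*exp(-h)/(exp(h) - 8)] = 2*(-exp(3*h) - 12*exp(2*h) + 24*exp(h) - 64)*exp(-h)/(exp(3*h) - 24*exp(2*h) + 192*exp(h) - 512)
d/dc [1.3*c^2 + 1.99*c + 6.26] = 2.6*c + 1.99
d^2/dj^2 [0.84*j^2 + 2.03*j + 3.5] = 1.68000000000000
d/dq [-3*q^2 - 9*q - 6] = -6*q - 9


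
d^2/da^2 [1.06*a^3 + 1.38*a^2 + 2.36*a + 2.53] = 6.36*a + 2.76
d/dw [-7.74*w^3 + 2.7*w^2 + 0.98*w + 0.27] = -23.22*w^2 + 5.4*w + 0.98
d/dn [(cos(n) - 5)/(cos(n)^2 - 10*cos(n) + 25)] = sin(n)/(cos(n) - 5)^2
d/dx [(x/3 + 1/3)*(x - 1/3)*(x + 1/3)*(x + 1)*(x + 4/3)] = 5*x^4/3 + 40*x^3/9 + 32*x^2/9 + 52*x/81 - 11/81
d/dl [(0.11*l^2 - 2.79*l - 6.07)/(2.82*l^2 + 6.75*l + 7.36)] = (8.6103*l^2 + 35.854*l + 20.4381)/(7.9524*l^4 + 38.07*l^3 + 87.0729*l^2 + 99.36*l + 54.1696)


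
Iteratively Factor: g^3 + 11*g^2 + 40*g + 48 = (g + 4)*(g^2 + 7*g + 12) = (g + 4)^2*(g + 3)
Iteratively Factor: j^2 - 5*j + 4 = (j - 4)*(j - 1)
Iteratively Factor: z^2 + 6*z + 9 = (z + 3)*(z + 3)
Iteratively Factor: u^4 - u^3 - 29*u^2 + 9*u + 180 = (u + 4)*(u^3 - 5*u^2 - 9*u + 45) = (u - 5)*(u + 4)*(u^2 - 9) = (u - 5)*(u + 3)*(u + 4)*(u - 3)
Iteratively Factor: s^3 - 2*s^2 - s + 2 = (s - 2)*(s^2 - 1) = (s - 2)*(s - 1)*(s + 1)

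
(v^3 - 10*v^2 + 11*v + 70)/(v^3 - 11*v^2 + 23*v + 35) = (v + 2)/(v + 1)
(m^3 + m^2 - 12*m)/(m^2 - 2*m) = (m^2 + m - 12)/(m - 2)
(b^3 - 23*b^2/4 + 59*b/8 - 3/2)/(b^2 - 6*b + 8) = (8*b^2 - 14*b + 3)/(8*(b - 2))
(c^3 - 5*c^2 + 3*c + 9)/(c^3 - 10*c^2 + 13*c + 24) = (c - 3)/(c - 8)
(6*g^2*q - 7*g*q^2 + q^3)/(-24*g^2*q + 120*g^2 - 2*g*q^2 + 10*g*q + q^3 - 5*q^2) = q*(-g + q)/(4*g*q - 20*g + q^2 - 5*q)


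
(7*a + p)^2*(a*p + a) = 49*a^3*p + 49*a^3 + 14*a^2*p^2 + 14*a^2*p + a*p^3 + a*p^2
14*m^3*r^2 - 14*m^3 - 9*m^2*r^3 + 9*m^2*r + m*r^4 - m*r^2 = (-7*m + r)*(-2*m + r)*(r - 1)*(m*r + m)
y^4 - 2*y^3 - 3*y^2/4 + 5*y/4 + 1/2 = (y - 2)*(y - 1)*(y + 1/2)^2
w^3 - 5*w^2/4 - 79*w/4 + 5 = (w - 5)*(w - 1/4)*(w + 4)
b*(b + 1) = b^2 + b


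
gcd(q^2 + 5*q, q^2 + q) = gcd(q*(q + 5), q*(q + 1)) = q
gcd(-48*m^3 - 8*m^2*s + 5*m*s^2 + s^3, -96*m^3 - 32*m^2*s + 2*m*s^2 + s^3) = 16*m^2 + 8*m*s + s^2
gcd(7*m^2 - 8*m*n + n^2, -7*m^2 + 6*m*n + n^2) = m - n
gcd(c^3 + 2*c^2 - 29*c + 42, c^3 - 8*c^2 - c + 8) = 1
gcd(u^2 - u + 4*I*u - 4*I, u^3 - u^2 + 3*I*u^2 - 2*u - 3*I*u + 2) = u - 1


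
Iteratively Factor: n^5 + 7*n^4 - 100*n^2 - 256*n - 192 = (n + 4)*(n^4 + 3*n^3 - 12*n^2 - 52*n - 48) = (n + 2)*(n + 4)*(n^3 + n^2 - 14*n - 24) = (n + 2)*(n + 3)*(n + 4)*(n^2 - 2*n - 8) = (n + 2)^2*(n + 3)*(n + 4)*(n - 4)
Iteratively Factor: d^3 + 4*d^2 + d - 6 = (d - 1)*(d^2 + 5*d + 6) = (d - 1)*(d + 2)*(d + 3)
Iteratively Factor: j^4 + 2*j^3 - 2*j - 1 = (j + 1)*(j^3 + j^2 - j - 1) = (j + 1)^2*(j^2 - 1) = (j - 1)*(j + 1)^2*(j + 1)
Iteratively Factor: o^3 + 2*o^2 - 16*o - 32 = (o + 2)*(o^2 - 16) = (o - 4)*(o + 2)*(o + 4)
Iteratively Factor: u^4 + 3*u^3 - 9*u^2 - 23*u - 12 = (u + 1)*(u^3 + 2*u^2 - 11*u - 12) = (u + 1)^2*(u^2 + u - 12) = (u - 3)*(u + 1)^2*(u + 4)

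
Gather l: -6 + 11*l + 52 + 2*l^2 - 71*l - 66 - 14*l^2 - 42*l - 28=-12*l^2 - 102*l - 48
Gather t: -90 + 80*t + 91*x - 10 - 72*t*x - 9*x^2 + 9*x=t*(80 - 72*x) - 9*x^2 + 100*x - 100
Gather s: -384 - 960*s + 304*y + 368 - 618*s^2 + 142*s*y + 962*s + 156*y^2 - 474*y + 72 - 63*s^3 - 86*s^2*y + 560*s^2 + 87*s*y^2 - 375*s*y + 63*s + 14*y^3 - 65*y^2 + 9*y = -63*s^3 + s^2*(-86*y - 58) + s*(87*y^2 - 233*y + 65) + 14*y^3 + 91*y^2 - 161*y + 56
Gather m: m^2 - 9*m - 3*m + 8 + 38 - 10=m^2 - 12*m + 36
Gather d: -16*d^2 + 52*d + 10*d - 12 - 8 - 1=-16*d^2 + 62*d - 21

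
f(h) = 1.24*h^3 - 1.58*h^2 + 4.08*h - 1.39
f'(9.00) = 276.96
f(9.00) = 811.31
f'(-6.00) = 156.96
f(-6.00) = -350.59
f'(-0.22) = 4.96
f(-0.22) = -2.38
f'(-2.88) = 44.04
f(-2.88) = -55.87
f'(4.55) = 66.72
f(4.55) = 101.27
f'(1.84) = 10.86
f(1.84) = 8.49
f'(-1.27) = 14.09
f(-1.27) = -11.66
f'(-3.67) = 65.78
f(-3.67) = -98.94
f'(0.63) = 3.57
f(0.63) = 0.86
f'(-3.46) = 59.55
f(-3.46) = -85.78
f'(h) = 3.72*h^2 - 3.16*h + 4.08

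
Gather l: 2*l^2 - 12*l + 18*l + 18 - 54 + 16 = 2*l^2 + 6*l - 20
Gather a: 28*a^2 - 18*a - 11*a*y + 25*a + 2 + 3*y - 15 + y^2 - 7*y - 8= 28*a^2 + a*(7 - 11*y) + y^2 - 4*y - 21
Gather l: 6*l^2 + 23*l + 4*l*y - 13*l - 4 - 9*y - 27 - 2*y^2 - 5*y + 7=6*l^2 + l*(4*y + 10) - 2*y^2 - 14*y - 24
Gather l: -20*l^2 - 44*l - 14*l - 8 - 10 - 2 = -20*l^2 - 58*l - 20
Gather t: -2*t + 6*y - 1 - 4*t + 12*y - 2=-6*t + 18*y - 3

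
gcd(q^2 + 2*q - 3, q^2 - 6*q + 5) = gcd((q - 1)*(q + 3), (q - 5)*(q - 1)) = q - 1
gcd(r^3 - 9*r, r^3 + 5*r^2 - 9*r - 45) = r^2 - 9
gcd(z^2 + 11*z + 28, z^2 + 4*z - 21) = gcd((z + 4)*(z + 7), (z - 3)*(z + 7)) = z + 7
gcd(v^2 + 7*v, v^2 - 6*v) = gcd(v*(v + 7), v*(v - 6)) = v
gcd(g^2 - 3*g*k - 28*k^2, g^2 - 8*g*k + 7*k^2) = g - 7*k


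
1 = 1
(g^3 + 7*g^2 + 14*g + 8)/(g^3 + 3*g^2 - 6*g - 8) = (g + 2)/(g - 2)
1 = 1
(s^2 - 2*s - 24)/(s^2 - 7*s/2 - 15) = 2*(s + 4)/(2*s + 5)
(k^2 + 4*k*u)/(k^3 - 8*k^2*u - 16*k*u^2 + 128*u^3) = k/(k^2 - 12*k*u + 32*u^2)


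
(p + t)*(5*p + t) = 5*p^2 + 6*p*t + t^2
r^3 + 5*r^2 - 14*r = r*(r - 2)*(r + 7)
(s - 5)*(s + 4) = s^2 - s - 20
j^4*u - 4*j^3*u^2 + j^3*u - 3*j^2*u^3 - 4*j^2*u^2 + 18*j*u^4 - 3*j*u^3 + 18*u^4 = (j - 3*u)^2*(j + 2*u)*(j*u + u)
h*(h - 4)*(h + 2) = h^3 - 2*h^2 - 8*h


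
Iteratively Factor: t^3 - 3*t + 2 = (t - 1)*(t^2 + t - 2) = (t - 1)*(t + 2)*(t - 1)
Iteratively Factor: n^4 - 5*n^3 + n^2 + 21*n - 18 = (n - 3)*(n^3 - 2*n^2 - 5*n + 6) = (n - 3)*(n - 1)*(n^2 - n - 6) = (n - 3)*(n - 1)*(n + 2)*(n - 3)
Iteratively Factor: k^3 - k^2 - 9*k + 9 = (k + 3)*(k^2 - 4*k + 3) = (k - 1)*(k + 3)*(k - 3)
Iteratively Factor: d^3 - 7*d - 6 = (d - 3)*(d^2 + 3*d + 2) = (d - 3)*(d + 2)*(d + 1)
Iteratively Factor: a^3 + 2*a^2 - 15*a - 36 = (a + 3)*(a^2 - a - 12) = (a + 3)^2*(a - 4)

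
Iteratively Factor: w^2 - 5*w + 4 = (w - 1)*(w - 4)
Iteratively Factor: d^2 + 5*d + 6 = (d + 3)*(d + 2)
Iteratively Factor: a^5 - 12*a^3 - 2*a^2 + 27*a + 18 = (a - 2)*(a^4 + 2*a^3 - 8*a^2 - 18*a - 9) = (a - 2)*(a + 3)*(a^3 - a^2 - 5*a - 3) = (a - 2)*(a + 1)*(a + 3)*(a^2 - 2*a - 3) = (a - 2)*(a + 1)^2*(a + 3)*(a - 3)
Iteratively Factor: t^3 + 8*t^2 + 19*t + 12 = (t + 4)*(t^2 + 4*t + 3) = (t + 3)*(t + 4)*(t + 1)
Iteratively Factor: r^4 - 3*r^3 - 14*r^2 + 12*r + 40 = (r - 2)*(r^3 - r^2 - 16*r - 20) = (r - 5)*(r - 2)*(r^2 + 4*r + 4) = (r - 5)*(r - 2)*(r + 2)*(r + 2)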